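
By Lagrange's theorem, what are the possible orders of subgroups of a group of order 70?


Lagrange's theorem: |H| divides |G|
|G| = 70
Divisors of 70: 1, 2, 5, 7, 10, 14, 35, 70

Possible subgroup orders: {1, 2, 5, 7, 10, 14, 35, 70}


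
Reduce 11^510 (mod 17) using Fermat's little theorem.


Fermat's little theorem: if p is prime and gcd(a,p)=1, then a^(p-1) ≡ 1 (mod p)
p = 17 is prime, gcd(11,17) = 1
Reduce exponent: 510 mod 16 = 14
So 11^510 ≡ 11^14 (mod 17)
11^14 mod 17 = 9

11^510 ≡ 9 (mod 17)


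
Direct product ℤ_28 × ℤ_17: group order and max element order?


|ℤ_28 × ℤ_17| = 28 × 17 = 476
Max element order = lcm(28,17) = 476
Cyclic? Yes (gcd=1)

|ℤ_28×ℤ_17| = 476, max element order = 476


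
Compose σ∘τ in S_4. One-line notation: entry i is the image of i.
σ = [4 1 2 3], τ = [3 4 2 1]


σ∘τ: apply τ first, then σ
1 →τ 3 →σ 2
2 →τ 4 →σ 3
3 →τ 2 →σ 1
4 →τ 1 →σ 4

σ∘τ = [2 3 1 4]


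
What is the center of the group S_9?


Z(G) = {g ∈ G | gx = xg for all x ∈ G}
S_n is non-abelian for n ≥ 3; Z(S_9) is trivial

Z(S_9) = {e}


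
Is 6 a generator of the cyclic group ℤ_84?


g generates ℤ_n iff gcd(g, n) = 1
gcd(6, 84) = 6
Since gcd = 6 ≠ 1, ⟨6⟩ has order 14 < 84, so 6 is not a generator.

No, 6 does not generate ℤ_84


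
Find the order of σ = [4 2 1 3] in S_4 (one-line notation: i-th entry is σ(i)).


Cycle decomposition: (1 4 3)
Cycle lengths: 3
Order = lcm(3) = 3

ord(σ) = 3


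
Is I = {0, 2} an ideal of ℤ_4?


Check ideal conditions for I = {0, 2} in ℤ_4:
(1) I is an additive subgroup? Yes
(2) For r ∈ ℤ_4 and a ∈ I: r·a ∈ I? Yes

Yes, I is an ideal of ℤ_4


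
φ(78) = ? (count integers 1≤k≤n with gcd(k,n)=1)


Factor n: 78 = 2 × 3 × 13
φ(n) = n · ∏(1 - 1/p) over distinct primes p | n
φ(78) = 78 · (1 - 1/2) · (1 - 1/3) · (1 - 1/13) = 24

φ(78) = 24


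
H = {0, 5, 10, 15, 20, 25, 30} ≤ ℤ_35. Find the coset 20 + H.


20 + H = {20 + h (mod 35) : h ∈ H}
20+0=20, 20+5=25, 20+10=30, 20+15=0, 20+20=5, 20+25=10, 20+30=15
20 + H = {0, 5, 10, 15, 20, 25, 30} = 0 + H

20 + H = {0, 5, 10, 15, 20, 25, 30}


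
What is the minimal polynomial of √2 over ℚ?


√2 satisfies x² - 2 = 0, irreducible over ℚ since 2 is squarefree

Minimal polynomial: x² - 2


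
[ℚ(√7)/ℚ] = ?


√7 has minimal polynomial x² - 7 (irreducible over ℚ since 7 is squarefree)

[ℚ(√7)/ℚ] = 2


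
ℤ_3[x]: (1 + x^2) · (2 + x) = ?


Expand and collect like terms; reduce coefficients mod 3:
x^0: 1·2 = 2 ≡ 2 (mod 3)
x^1: 1·1 + 0·2 = 1 ≡ 1 (mod 3)
x^2: 0·1 + 1·2 = 2 ≡ 2 (mod 3)
x^3: 1·1 = 1 ≡ 1 (mod 3)
Result: 2 + x + 2x^2 + x^3

f · g = 2 + x + 2x^2 + x^3


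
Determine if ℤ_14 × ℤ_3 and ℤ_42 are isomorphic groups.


Comparing ℤ_14 × ℤ_3 and ℤ_42:
gcd(14,3) = 1, so ℤ_14 × ℤ_3 ≅ ℤ_42 (CRT)

Yes, ℤ_14 × ℤ_3 ≅ ℤ_42


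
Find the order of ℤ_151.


ℤ_n has n elements.

|ℤ_151| = 151


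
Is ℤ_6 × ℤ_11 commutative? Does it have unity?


Direct product ring; commutative with unity (1,1); but (1,0)·(0,1) = (0,0) gives zero divisors, so not an integral domain
Commutative: Yes
Integral domain: No
Has unity: Yes

ℤ_6 × ℤ_11: Commutative=Yes, Unity=Yes


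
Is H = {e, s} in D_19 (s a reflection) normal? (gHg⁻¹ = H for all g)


H = {e, s} in D_19 (s a reflection)
r·s·r⁻¹ = sr⁻² ≠ s for n ≥ 3, so {e, s} is not closed under conjugation

No, not a normal subgroup


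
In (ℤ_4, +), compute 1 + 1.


Operation: addition mod 4
1 + 1 = (a + b) mod 4 with a = 1, b = 1

1 + 1 = 2


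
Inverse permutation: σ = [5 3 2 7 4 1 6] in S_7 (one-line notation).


To find σ⁻¹, swap domain and range:
σ(1) = 5 → σ⁻¹(5) = 1
σ(2) = 3 → σ⁻¹(3) = 2
σ(3) = 2 → σ⁻¹(2) = 3
σ(4) = 7 → σ⁻¹(7) = 4
σ(5) = 4 → σ⁻¹(4) = 5
σ(6) = 1 → σ⁻¹(1) = 6
σ(7) = 6 → σ⁻¹(6) = 7

σ⁻¹ = [6 3 2 5 1 7 4]


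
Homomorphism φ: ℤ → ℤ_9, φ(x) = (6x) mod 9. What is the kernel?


Kernel = preimage of identity
ker(φ) = {x ∈ ℤ : 6x ≡ 0 (mod 9)}. gcd(6,9) = 3, so 6x ≡ 0 (mod 9) ⟺ x ≡ 0 (mod 9/3 = 3). Hence ker(φ) = 3ℤ

ker(φ) = 3ℤ


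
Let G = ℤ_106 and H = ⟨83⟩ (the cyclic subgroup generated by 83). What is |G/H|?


|⟨83⟩| = n / gcd(83, 106) = 106 / 1 = 106
H is normal (ℤ_106 is abelian).
|G/H| = |G| / |H| = 106 / 106 = 1

|G/H| = 1


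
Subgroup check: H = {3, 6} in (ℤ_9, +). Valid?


Subgroup test for H = {3, 6} in (ℤ_9, +):
(1) 0 ∈ H? No
(2) Closure: for all a,b ∈ H, (a+b) mod 9 ∈ H? No  [counterexample: 3 + 6 = 0 ∉ H]
(3) Inverses: for all a ∈ H, -a mod 9 ∈ H? Yes

No, H is not a subgroup of ℤ_9


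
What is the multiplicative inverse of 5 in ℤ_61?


Use the extended Euclidean algorithm to write 1 = 5·s + 61·t; then s mod 61 is the inverse.
Euclidean algorithm:
  5 = 0·61 + 5
  61 = 12·5 + 1
  5 = 5·1 + 0
gcd(5,61) = 1
Back-substitution gives: 5·(-12) + 61·(1) = 1
So 5⁻¹ ≡ -12 ≡ 49 (mod 61)
Check: 5 × 49 = 245 ≡ 1 (mod 61) ✓

5⁻¹ ≡ 49 (mod 61)


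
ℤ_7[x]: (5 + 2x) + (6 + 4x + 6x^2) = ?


Add coefficients mod 7:
x^0: 5 + 6 = 4 (mod 7)
x^1: 2 + 4 = 6 (mod 7)
x^2: 0 + 6 = 6 (mod 7)
Result: 4 + 6x + 6x^2

f + g = 4 + 6x + 6x^2


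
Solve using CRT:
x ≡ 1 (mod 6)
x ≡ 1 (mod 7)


m₁ = 6, m₂ = 7, gcd = 1, so CRT applies. M = m₁·m₂ = 42
Let M₁ = M/m₁ = 7, M₂ = M/m₂ = 6
Find y₁ ≡ M₁⁻¹ (mod m₁): 7⁻¹ ≡ 1 (mod 6)
Find y₂ ≡ M₂⁻¹ (mod m₂): 6⁻¹ ≡ 6 (mod 7)
x = a₁·M₁·y₁ + a₂·M₂·y₂ = 1·7·1 + 1·6·6 = 43
Reduce mod 42: x ≡ 1
Check: 1 mod 6 = 1 ✓, 1 mod 7 = 1 ✓

x ≡ 1 (mod 42)


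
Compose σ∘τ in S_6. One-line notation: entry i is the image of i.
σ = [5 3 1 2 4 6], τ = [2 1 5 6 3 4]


σ∘τ: apply τ first, then σ
1 →τ 2 →σ 3
2 →τ 1 →σ 5
3 →τ 5 →σ 4
4 →τ 6 →σ 6
5 →τ 3 →σ 1
6 →τ 4 →σ 2

σ∘τ = [3 5 4 6 1 2]


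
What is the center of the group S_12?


Z(G) = {g ∈ G | gx = xg for all x ∈ G}
S_n is non-abelian for n ≥ 3; Z(S_12) is trivial

Z(S_12) = {e}


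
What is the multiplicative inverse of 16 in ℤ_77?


Use the extended Euclidean algorithm to write 1 = 16·s + 77·t; then s mod 77 is the inverse.
Euclidean algorithm:
  16 = 0·77 + 16
  77 = 4·16 + 13
  16 = 1·13 + 3
  13 = 4·3 + 1
  3 = 3·1 + 0
gcd(16,77) = 1
Back-substitution gives: 16·(-24) + 77·(5) = 1
So 16⁻¹ ≡ -24 ≡ 53 (mod 77)
Check: 16 × 53 = 848 ≡ 1 (mod 77) ✓

16⁻¹ ≡ 53 (mod 77)


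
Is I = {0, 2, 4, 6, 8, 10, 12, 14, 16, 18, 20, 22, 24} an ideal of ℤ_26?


Check ideal conditions for I = {0, 2, 4, 6, 8, 10, 12, 14, 16, 18, 20, 22, 24} in ℤ_26:
(1) I is an additive subgroup? Yes
(2) For r ∈ ℤ_26 and a ∈ I: r·a ∈ I? Yes

Yes, I is an ideal of ℤ_26


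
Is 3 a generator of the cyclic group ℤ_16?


g generates ℤ_n iff gcd(g, n) = 1
gcd(3, 16) = 1
Since gcd = 1, 3 is a generator.

Yes, 3 generates ℤ_16


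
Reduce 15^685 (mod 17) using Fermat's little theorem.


Fermat's little theorem: if p is prime and gcd(a,p)=1, then a^(p-1) ≡ 1 (mod p)
p = 17 is prime, gcd(15,17) = 1
Reduce exponent: 685 mod 16 = 13
So 15^685 ≡ 15^13 (mod 17)
15^13 mod 17 = 2

15^685 ≡ 2 (mod 17)


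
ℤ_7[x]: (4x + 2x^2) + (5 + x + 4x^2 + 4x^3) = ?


Add coefficients mod 7:
x^0: 0 + 5 = 5 (mod 7)
x^1: 4 + 1 = 5 (mod 7)
x^2: 2 + 4 = 6 (mod 7)
x^3: 0 + 4 = 4 (mod 7)
Result: 5 + 5x + 6x^2 + 4x^3

f + g = 5 + 5x + 6x^2 + 4x^3


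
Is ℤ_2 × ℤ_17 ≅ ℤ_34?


Comparing ℤ_2 × ℤ_17 and ℤ_34:
gcd(2,17) = 1, so ℤ_2 × ℤ_17 ≅ ℤ_34 (CRT)

Yes, ℤ_2 × ℤ_17 ≅ ℤ_34


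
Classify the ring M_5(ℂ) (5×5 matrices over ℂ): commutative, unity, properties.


Matrix multiplication is non-commutative for n ≥ 2; the identity matrix I is the unity; singular matrices give zero divisors, so not an integral domain
Commutative: No
Integral domain: No
Has unity: Yes

M_5(ℂ) (5×5 matrices over ℂ): Commutative=No, Unity=Yes


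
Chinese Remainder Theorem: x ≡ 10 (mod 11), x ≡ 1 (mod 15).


m₁ = 11, m₂ = 15, gcd = 1, so CRT applies. M = m₁·m₂ = 165
Let M₁ = M/m₁ = 15, M₂ = M/m₂ = 11
Find y₁ ≡ M₁⁻¹ (mod m₁): 15⁻¹ ≡ 3 (mod 11)
Find y₂ ≡ M₂⁻¹ (mod m₂): 11⁻¹ ≡ 11 (mod 15)
x = a₁·M₁·y₁ + a₂·M₂·y₂ = 10·15·3 + 1·11·11 = 571
Reduce mod 165: x ≡ 76
Check: 76 mod 11 = 10 ✓, 76 mod 15 = 1 ✓

x ≡ 76 (mod 165)


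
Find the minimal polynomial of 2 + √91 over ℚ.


Let α = 2 + √91. Then α - 2 = √91, so (α - 2)² = 91, giving α² - 4α - 87 = 0. Degree 2 and α ∉ ℚ, so this is the minimal polynomial.

Minimal polynomial: x² - 4x - 87


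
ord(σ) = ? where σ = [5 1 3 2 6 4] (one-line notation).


Cycle decomposition: (1 5 6 4 2)
Cycle lengths: 5
Order = lcm(5) = 5

ord(σ) = 5


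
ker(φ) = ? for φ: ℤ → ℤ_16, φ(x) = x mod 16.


Kernel = preimage of identity
ker(φ) = {x ∈ ℤ : x ≡ 0 (mod 16)} = 16ℤ = {0, ±16, ±32, ...}

ker(φ) = 16ℤ


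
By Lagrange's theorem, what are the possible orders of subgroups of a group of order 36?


Lagrange's theorem: |H| divides |G|
|G| = 36
Divisors of 36: 1, 2, 3, 4, 6, 9, 12, 18, 36

Possible subgroup orders: {1, 2, 3, 4, 6, 9, 12, 18, 36}


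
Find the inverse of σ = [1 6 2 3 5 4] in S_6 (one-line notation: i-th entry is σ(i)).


To find σ⁻¹, swap domain and range:
σ(1) = 1 → σ⁻¹(1) = 1
σ(2) = 6 → σ⁻¹(6) = 2
σ(3) = 2 → σ⁻¹(2) = 3
σ(4) = 3 → σ⁻¹(3) = 4
σ(5) = 5 → σ⁻¹(5) = 5
σ(6) = 4 → σ⁻¹(4) = 6

σ⁻¹ = [1 3 4 6 5 2]


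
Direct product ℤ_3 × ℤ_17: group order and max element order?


|ℤ_3 × ℤ_17| = 3 × 17 = 51
Max element order = lcm(3,17) = 51
Cyclic? Yes (gcd=1)

|ℤ_3×ℤ_17| = 51, max element order = 51


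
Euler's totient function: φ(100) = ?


Factor n: 100 = 2^2 × 5^2
φ(n) = n · ∏(1 - 1/p) over distinct primes p | n
φ(100) = 100 · (1 - 1/2) · (1 - 1/5) = 40

φ(100) = 40


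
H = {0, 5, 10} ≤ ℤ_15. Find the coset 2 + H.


2 + H = {2 + h (mod 15) : h ∈ H}
2+0=2, 2+5=7, 2+10=12

2 + H = {2, 7, 12}


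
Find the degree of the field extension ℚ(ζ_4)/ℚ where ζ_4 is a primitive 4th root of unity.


[ℚ(ζ_n):ℚ] = deg Φ_n(x) = φ(n). Here φ(4) = 2

[ℚ(ζ_4)/ℚ where ζ_4 is a primitive 4th root of unity] = 2


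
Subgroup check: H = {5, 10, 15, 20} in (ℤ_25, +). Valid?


Subgroup test for H = {5, 10, 15, 20} in (ℤ_25, +):
(1) 0 ∈ H? No
(2) Closure: for all a,b ∈ H, (a+b) mod 25 ∈ H? No  [counterexample: 5 + 20 = 0 ∉ H]
(3) Inverses: for all a ∈ H, -a mod 25 ∈ H? Yes

No, H is not a subgroup of ℤ_25


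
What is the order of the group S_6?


|S_n| = n! (number of permutations of n symbols)
|S_6| = 6! = 720

|S_6| = 720


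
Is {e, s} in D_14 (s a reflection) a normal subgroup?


H = {e, s} in D_14 (s a reflection)
r·s·r⁻¹ = sr⁻² ≠ s for n ≥ 3, so {e, s} is not closed under conjugation

No, not a normal subgroup


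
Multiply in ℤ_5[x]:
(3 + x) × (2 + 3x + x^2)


Expand and collect like terms; reduce coefficients mod 5:
x^0: 3·2 = 6 ≡ 1 (mod 5)
x^1: 3·3 + 1·2 = 11 ≡ 1 (mod 5)
x^2: 3·1 + 1·3 = 6 ≡ 1 (mod 5)
x^3: 1·1 = 1 ≡ 1 (mod 5)
Result: 1 + x + x^2 + x^3

f · g = 1 + x + x^2 + x^3


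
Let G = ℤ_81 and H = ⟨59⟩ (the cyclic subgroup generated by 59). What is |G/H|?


|⟨59⟩| = n / gcd(59, 81) = 81 / 1 = 81
H is normal (ℤ_81 is abelian).
|G/H| = |G| / |H| = 81 / 81 = 1

|G/H| = 1


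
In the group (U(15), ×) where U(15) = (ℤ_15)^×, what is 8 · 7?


Operation: multiplication mod 15
8 · 7 = (a × b) mod 15 with a = 8, b = 7

8 · 7 = 11


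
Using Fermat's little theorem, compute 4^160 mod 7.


Fermat's little theorem: if p is prime and gcd(a,p)=1, then a^(p-1) ≡ 1 (mod p)
p = 7 is prime, gcd(4,7) = 1
Reduce exponent: 160 mod 6 = 4
So 4^160 ≡ 4^4 (mod 7)
4^4 mod 7 = 4

4^160 ≡ 4 (mod 7)


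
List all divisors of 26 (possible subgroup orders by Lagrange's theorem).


Lagrange's theorem: |H| divides |G|
|G| = 26
Divisors of 26: 1, 2, 13, 26

Possible subgroup orders: {1, 2, 13, 26}


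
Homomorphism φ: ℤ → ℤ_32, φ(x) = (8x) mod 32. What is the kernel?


Kernel = preimage of identity
ker(φ) = {x ∈ ℤ : 8x ≡ 0 (mod 32)}. gcd(8,32) = 8, so 8x ≡ 0 (mod 32) ⟺ x ≡ 0 (mod 32/8 = 4). Hence ker(φ) = 4ℤ

ker(φ) = 4ℤ


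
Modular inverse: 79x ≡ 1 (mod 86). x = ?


Use the extended Euclidean algorithm to write 1 = 79·s + 86·t; then s mod 86 is the inverse.
Euclidean algorithm:
  79 = 0·86 + 79
  86 = 1·79 + 7
  79 = 11·7 + 2
  7 = 3·2 + 1
  2 = 2·1 + 0
gcd(79,86) = 1
Back-substitution gives: 79·(-37) + 86·(34) = 1
So 79⁻¹ ≡ -37 ≡ 49 (mod 86)
Check: 79 × 49 = 3871 ≡ 1 (mod 86) ✓

79⁻¹ ≡ 49 (mod 86)


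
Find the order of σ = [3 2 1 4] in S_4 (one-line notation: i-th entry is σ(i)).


Cycle decomposition: (1 3)
Cycle lengths: 2
Order = lcm(2) = 2

ord(σ) = 2


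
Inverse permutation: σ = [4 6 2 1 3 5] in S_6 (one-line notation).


To find σ⁻¹, swap domain and range:
σ(1) = 4 → σ⁻¹(4) = 1
σ(2) = 6 → σ⁻¹(6) = 2
σ(3) = 2 → σ⁻¹(2) = 3
σ(4) = 1 → σ⁻¹(1) = 4
σ(5) = 3 → σ⁻¹(3) = 5
σ(6) = 5 → σ⁻¹(5) = 6

σ⁻¹ = [4 3 5 1 6 2]


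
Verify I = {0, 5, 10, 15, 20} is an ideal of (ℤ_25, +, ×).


Check ideal conditions for I = {0, 5, 10, 15, 20} in ℤ_25:
(1) I is an additive subgroup? Yes
(2) For r ∈ ℤ_25 and a ∈ I: r·a ∈ I? Yes

Yes, I is an ideal of ℤ_25


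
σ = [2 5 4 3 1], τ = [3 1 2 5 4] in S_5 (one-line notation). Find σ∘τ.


σ∘τ: apply τ first, then σ
1 →τ 3 →σ 4
2 →τ 1 →σ 2
3 →τ 2 →σ 5
4 →τ 5 →σ 1
5 →τ 4 →σ 3

σ∘τ = [4 2 5 1 3]


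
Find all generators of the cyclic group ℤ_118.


g generates ℤ_n iff gcd(g,n) = 1
Prime factors of 118: 2, 59
Generators are g ∈ {1,...,117} not divisible by any of these primes.
Generators: {1, 3, 5, 7, 9, 11, 13, 15, 17, 19, 21, 23, 25, 27, 29, 31, 33, 35, 37, 39, 41, 43, 45, 47, 49, 51, 53, 55, 57, 61, 63, 65, 67, 69, 71, 73, 75, 77, 79, 81, 83, 85, 87, 89, 91, 93, 95, 97, 99, 101, 103, 105, 107, 109, 111, 113, 115, 117}
Number of generators = φ(118) = 58

Generators of ℤ_118 = {1, 3, 5, 7, 9, 11, 13, 15, 17, 19, 21, 23, 25, 27, 29, 31, 33, 35, 37, 39, 41, 43, 45, 47, 49, 51, 53, 55, 57, 61, 63, 65, 67, 69, 71, 73, 75, 77, 79, 81, 83, 85, 87, 89, 91, 93, 95, 97, 99, 101, 103, 105, 107, 109, 111, 113, 115, 117}


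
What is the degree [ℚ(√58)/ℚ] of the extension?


√58 has minimal polynomial x² - 58 (irreducible over ℚ since 58 is squarefree)

[ℚ(√58)/ℚ] = 2


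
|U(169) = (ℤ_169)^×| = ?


U(n) is the group of units mod n; |U(n)| = φ(n)
|U(169)| = φ(169) = 156

|U(169) = (ℤ_169)^×| = 156


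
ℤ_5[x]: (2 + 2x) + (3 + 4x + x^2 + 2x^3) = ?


Add coefficients mod 5:
x^0: 2 + 3 = 0 (mod 5)
x^1: 2 + 4 = 1 (mod 5)
x^2: 0 + 1 = 1 (mod 5)
x^3: 0 + 2 = 2 (mod 5)
Result: x + x^2 + 2x^3

f + g = x + x^2 + 2x^3


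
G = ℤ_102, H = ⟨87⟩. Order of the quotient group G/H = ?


|⟨87⟩| = n / gcd(87, 102) = 102 / 3 = 34
H is normal (ℤ_102 is abelian).
|G/H| = |G| / |H| = 102 / 34 = 3

|G/H| = 3


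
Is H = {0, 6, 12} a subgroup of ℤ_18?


Subgroup test for H = {0, 6, 12} in (ℤ_18, +):
(1) 0 ∈ H? Yes
(2) Closure: for all a,b ∈ H, (a+b) mod 18 ∈ H? Yes
(3) Inverses: for all a ∈ H, -a mod 18 ∈ H? Yes

Yes, H is a subgroup of ℤ_18


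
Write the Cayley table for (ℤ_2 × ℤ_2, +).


Elements: {(0,0), (0,1), (1,0), (1,1)}
Operation: componentwise addition mod (2, 2)
Entry (a, b) = ((a₁+b₁) mod 2, (a₂+b₂) mod 2)

Cayley table:
      | (0,0) | (0,1) | (1,0) | (1,1)
(0,0) | (0,0) | (0,1) | (1,0) | (1,1)
(0,1) | (0,1) | (0,0) | (1,1) | (1,0)
(1,0) | (1,0) | (1,1) | (0,0) | (0,1)
(1,1) | (1,1) | (1,0) | (0,1) | (0,0)


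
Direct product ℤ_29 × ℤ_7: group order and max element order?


|ℤ_29 × ℤ_7| = 29 × 7 = 203
Max element order = lcm(29,7) = 203
Cyclic? Yes (gcd=1)

|ℤ_29×ℤ_7| = 203, max element order = 203


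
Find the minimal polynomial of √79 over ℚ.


√79 satisfies x² - 79 = 0, irreducible over ℚ since 79 is squarefree

Minimal polynomial: x² - 79


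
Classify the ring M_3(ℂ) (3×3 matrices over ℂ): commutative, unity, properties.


Matrix multiplication is non-commutative for n ≥ 2; the identity matrix I is the unity; singular matrices give zero divisors, so not an integral domain
Commutative: No
Integral domain: No
Has unity: Yes

M_3(ℂ) (3×3 matrices over ℂ): Commutative=No, Unity=Yes


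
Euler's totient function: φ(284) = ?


Factor n: 284 = 2^2 × 71
φ(n) = n · ∏(1 - 1/p) over distinct primes p | n
φ(284) = 284 · (1 - 1/2) · (1 - 1/71) = 140

φ(284) = 140


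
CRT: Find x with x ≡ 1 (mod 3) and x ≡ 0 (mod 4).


m₁ = 3, m₂ = 4, gcd = 1, so CRT applies. M = m₁·m₂ = 12
Let M₁ = M/m₁ = 4, M₂ = M/m₂ = 3
Find y₁ ≡ M₁⁻¹ (mod m₁): 4⁻¹ ≡ 1 (mod 3)
Find y₂ ≡ M₂⁻¹ (mod m₂): 3⁻¹ ≡ 3 (mod 4)
x = a₁·M₁·y₁ + a₂·M₂·y₂ = 1·4·1 + 0·3·3 = 4
Reduce mod 12: x ≡ 4
Check: 4 mod 3 = 1 ✓, 4 mod 4 = 0 ✓

x ≡ 4 (mod 12)


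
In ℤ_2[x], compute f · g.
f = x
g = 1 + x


Expand and collect like terms; reduce coefficients mod 2:
x^0: 0·1 = 0 ≡ 0 (mod 2)
x^1: 0·1 + 1·1 = 1 ≡ 1 (mod 2)
x^2: 1·1 = 1 ≡ 1 (mod 2)
Result: x + x^2

f · g = x + x^2


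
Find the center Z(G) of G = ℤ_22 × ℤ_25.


Z(G) = {g ∈ G | gx = xg for all x ∈ G}
Direct product of abelian groups is abelian, so Z(G) = G

Z(ℤ_22 × ℤ_25) = ℤ_22 × ℤ_25


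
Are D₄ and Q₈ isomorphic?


Comparing D₄ and Q₈:
D₄ has 5 elements of order 2; Q₈ has only 1

No, D₄ ≇ Q₈


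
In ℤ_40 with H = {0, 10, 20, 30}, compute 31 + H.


31 + H = {31 + h (mod 40) : h ∈ H}
31+0=31, 31+10=1, 31+20=11, 31+30=21
31 + H = {1, 11, 21, 31} = 1 + H

31 + H = {1, 11, 21, 31}


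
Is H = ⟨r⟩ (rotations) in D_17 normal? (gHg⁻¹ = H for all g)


H = ⟨r⟩ (rotations) in D_17
The rotation subgroup ⟨r⟩ has index 2 in D_17, so it is normal

Yes, normal subgroup


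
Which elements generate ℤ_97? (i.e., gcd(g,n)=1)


g generates ℤ_n iff gcd(g,n) = 1
Prime factors of 97: 97
Generators are g ∈ {1,...,96} not divisible by any of these primes.
Generators: {1, 2, 3, 4, 5, 6, 7, 8, 9, 10, 11, 12, 13, 14, 15, 16, 17, 18, 19, 20, 21, 22, 23, 24, 25, 26, 27, 28, 29, 30, 31, 32, 33, 34, 35, 36, 37, 38, 39, 40, 41, 42, 43, 44, 45, 46, 47, 48, 49, 50, 51, 52, 53, 54, 55, 56, 57, 58, 59, 60, 61, 62, 63, 64, 65, 66, 67, 68, 69, 70, 71, 72, 73, 74, 75, 76, 77, 78, 79, 80, 81, 82, 83, 84, 85, 86, 87, 88, 89, 90, 91, 92, 93, 94, 95, 96}
Number of generators = φ(97) = 96

Generators of ℤ_97 = {1, 2, 3, 4, 5, 6, 7, 8, 9, 10, 11, 12, 13, 14, 15, 16, 17, 18, 19, 20, 21, 22, 23, 24, 25, 26, 27, 28, 29, 30, 31, 32, 33, 34, 35, 36, 37, 38, 39, 40, 41, 42, 43, 44, 45, 46, 47, 48, 49, 50, 51, 52, 53, 54, 55, 56, 57, 58, 59, 60, 61, 62, 63, 64, 65, 66, 67, 68, 69, 70, 71, 72, 73, 74, 75, 76, 77, 78, 79, 80, 81, 82, 83, 84, 85, 86, 87, 88, 89, 90, 91, 92, 93, 94, 95, 96}


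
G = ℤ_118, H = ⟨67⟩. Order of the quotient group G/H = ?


|⟨67⟩| = n / gcd(67, 118) = 118 / 1 = 118
H is normal (ℤ_118 is abelian).
|G/H| = |G| / |H| = 118 / 118 = 1

|G/H| = 1


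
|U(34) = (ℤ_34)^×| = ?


U(n) is the group of units mod n; |U(n)| = φ(n)
|U(34)| = φ(34) = 16

|U(34) = (ℤ_34)^×| = 16


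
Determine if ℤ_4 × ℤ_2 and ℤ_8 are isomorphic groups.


Comparing ℤ_4 × ℤ_2 and ℤ_8:
gcd(4,2) = 2 ≠ 1. Max element order in ℤ_4×ℤ_2 is lcm(4,2) = 4 < 8, so it has no element of order 8

No, ℤ_4 × ℤ_2 ≇ ℤ_8


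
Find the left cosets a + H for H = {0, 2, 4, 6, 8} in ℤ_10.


H = {0, 2, 4, 6, 8}, |H| = 5
Number of cosets = |G|/|H| = 10/5 = 2
0 + H = {0, 2, 4, 6, 8}
1 + H = {1, 3, 5, 7, 9}

Cosets: 0+H={0,2,4,6,8}; 1+H={1,3,5,7,9}


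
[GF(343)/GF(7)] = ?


GF(343) = GF(7^3), so the extension degree is 3

[GF(343)/GF(7)] = 3


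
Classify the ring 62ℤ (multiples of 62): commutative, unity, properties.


62ℤ is a commutative ring under +,× but has no multiplicative identity (1 ∉ 62ℤ); it has no zero divisors, but without unity it is not an integral domain
Commutative: Yes
Integral domain: No
Has unity: No

62ℤ (multiples of 62): Commutative=Yes, Unity=No


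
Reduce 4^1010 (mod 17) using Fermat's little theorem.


Fermat's little theorem: if p is prime and gcd(a,p)=1, then a^(p-1) ≡ 1 (mod p)
p = 17 is prime, gcd(4,17) = 1
Reduce exponent: 1010 mod 16 = 2
So 4^1010 ≡ 4^2 (mod 17)
4^2 mod 17 = 16

4^1010 ≡ 16 (mod 17)


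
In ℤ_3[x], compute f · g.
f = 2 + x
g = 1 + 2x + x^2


Expand and collect like terms; reduce coefficients mod 3:
x^0: 2·1 = 2 ≡ 2 (mod 3)
x^1: 2·2 + 1·1 = 5 ≡ 2 (mod 3)
x^2: 2·1 + 1·2 = 4 ≡ 1 (mod 3)
x^3: 1·1 = 1 ≡ 1 (mod 3)
Result: 2 + 2x + x^2 + x^3

f · g = 2 + 2x + x^2 + x^3


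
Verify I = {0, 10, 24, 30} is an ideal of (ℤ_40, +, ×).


Check ideal conditions for I = {0, 10, 24, 30} in ℤ_40:
(1) I is an additive subgroup? No
(2) For r ∈ ℤ_40 and a ∈ I: r·a ∈ I? No  [counterexample: r=2, a=10, r·a mod 40 = 20 ∉ I]

No, I is not an ideal of ℤ_40


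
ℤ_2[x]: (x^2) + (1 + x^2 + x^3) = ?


Add coefficients mod 2:
x^0: 0 + 1 = 1 (mod 2)
x^1: 0 + 0 = 0 (mod 2)
x^2: 1 + 1 = 0 (mod 2)
x^3: 0 + 1 = 1 (mod 2)
Result: 1 + x^3

f + g = 1 + x^3


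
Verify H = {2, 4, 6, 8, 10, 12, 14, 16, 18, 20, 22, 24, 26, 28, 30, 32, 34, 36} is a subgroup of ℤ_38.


Subgroup test for H = {2, 4, 6, 8, 10, 12, 14, 16, 18, 20, 22, 24, 26, 28, 30, 32, 34, 36} in (ℤ_38, +):
(1) 0 ∈ H? No
(2) Closure: for all a,b ∈ H, (a+b) mod 38 ∈ H? No  [counterexample: 2 + 36 = 0 ∉ H]
(3) Inverses: for all a ∈ H, -a mod 38 ∈ H? Yes

No, H is not a subgroup of ℤ_38


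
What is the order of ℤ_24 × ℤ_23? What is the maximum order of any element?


|ℤ_24 × ℤ_23| = 24 × 23 = 552
Max element order = lcm(24,23) = 552
Cyclic? Yes (gcd=1)

|ℤ_24×ℤ_23| = 552, max element order = 552


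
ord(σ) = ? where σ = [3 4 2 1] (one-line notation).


Cycle decomposition: (1 3 2 4)
Cycle lengths: 4
Order = lcm(4) = 4

ord(σ) = 4


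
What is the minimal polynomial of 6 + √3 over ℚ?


Let α = 6 + √3. Then α - 6 = √3, so (α - 6)² = 3, giving α² - 12α + 33 = 0. Degree 2 and α ∉ ℚ, so this is the minimal polynomial.

Minimal polynomial: x² - 12x + 33


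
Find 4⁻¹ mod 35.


Use the extended Euclidean algorithm to write 1 = 4·s + 35·t; then s mod 35 is the inverse.
Euclidean algorithm:
  4 = 0·35 + 4
  35 = 8·4 + 3
  4 = 1·3 + 1
  3 = 3·1 + 0
gcd(4,35) = 1
Back-substitution gives: 4·(9) + 35·(-1) = 1
So 4⁻¹ ≡ 9 ≡ 9 (mod 35)
Check: 4 × 9 = 36 ≡ 1 (mod 35) ✓

4⁻¹ ≡ 9 (mod 35)


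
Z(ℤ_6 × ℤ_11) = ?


Z(G) = {g ∈ G | gx = xg for all x ∈ G}
Direct product of abelian groups is abelian, so Z(G) = G

Z(ℤ_6 × ℤ_11) = ℤ_6 × ℤ_11


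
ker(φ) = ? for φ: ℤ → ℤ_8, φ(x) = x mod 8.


Kernel = preimage of identity
ker(φ) = {x ∈ ℤ : x ≡ 0 (mod 8)} = 8ℤ = {0, ±8, ±16, ...}

ker(φ) = 8ℤ


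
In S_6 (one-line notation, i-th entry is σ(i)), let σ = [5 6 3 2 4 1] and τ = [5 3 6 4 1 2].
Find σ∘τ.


σ∘τ: apply τ first, then σ
1 →τ 5 →σ 4
2 →τ 3 →σ 3
3 →τ 6 →σ 1
4 →τ 4 →σ 2
5 →τ 1 →σ 5
6 →τ 2 →σ 6

σ∘τ = [4 3 1 2 5 6]


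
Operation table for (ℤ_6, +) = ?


Elements: {0, 1, 2, 3, 4, 5}
Operation: addition mod 6
Entry (a, b) = (a + b) mod 6

Cayley table:
  | 0 | 1 | 2 | 3 | 4 | 5
0 | 0 | 1 | 2 | 3 | 4 | 5
1 | 1 | 2 | 3 | 4 | 5 | 0
2 | 2 | 3 | 4 | 5 | 0 | 1
3 | 3 | 4 | 5 | 0 | 1 | 2
4 | 4 | 5 | 0 | 1 | 2 | 3
5 | 5 | 0 | 1 | 2 | 3 | 4


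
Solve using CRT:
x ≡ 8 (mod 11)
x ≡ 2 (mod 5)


m₁ = 11, m₂ = 5, gcd = 1, so CRT applies. M = m₁·m₂ = 55
Let M₁ = M/m₁ = 5, M₂ = M/m₂ = 11
Find y₁ ≡ M₁⁻¹ (mod m₁): 5⁻¹ ≡ 9 (mod 11)
Find y₂ ≡ M₂⁻¹ (mod m₂): 11⁻¹ ≡ 1 (mod 5)
x = a₁·M₁·y₁ + a₂·M₂·y₂ = 8·5·9 + 2·11·1 = 382
Reduce mod 55: x ≡ 52
Check: 52 mod 11 = 8 ✓, 52 mod 5 = 2 ✓

x ≡ 52 (mod 55)


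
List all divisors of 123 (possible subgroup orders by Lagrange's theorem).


Lagrange's theorem: |H| divides |G|
|G| = 123
Divisors of 123: 1, 3, 41, 123

Possible subgroup orders: {1, 3, 41, 123}


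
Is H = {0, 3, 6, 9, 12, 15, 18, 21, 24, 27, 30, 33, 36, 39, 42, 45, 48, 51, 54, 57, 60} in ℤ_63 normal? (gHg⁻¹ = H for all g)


H = {0, 3, 6, 9, 12, 15, 18, 21, 24, 27, 30, 33, 36, 39, 42, 45, 48, 51, 54, 57, 60} in ℤ_63
ℤ_63 is abelian; every subgroup of an abelian group is normal

Yes, normal subgroup


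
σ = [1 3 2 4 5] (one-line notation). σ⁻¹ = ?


To find σ⁻¹, swap domain and range:
σ(1) = 1 → σ⁻¹(1) = 1
σ(2) = 3 → σ⁻¹(3) = 2
σ(3) = 2 → σ⁻¹(2) = 3
σ(4) = 4 → σ⁻¹(4) = 4
σ(5) = 5 → σ⁻¹(5) = 5

σ⁻¹ = [1 3 2 4 5]


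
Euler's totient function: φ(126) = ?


Factor n: 126 = 2 × 3^2 × 7
φ(n) = n · ∏(1 - 1/p) over distinct primes p | n
φ(126) = 126 · (1 - 1/2) · (1 - 1/3) · (1 - 1/7) = 36

φ(126) = 36


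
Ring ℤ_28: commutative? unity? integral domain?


ℤ_28 is a commutative ring with unity 1; 28 = 2×14 is composite, so 2·14 ≡ 0 gives zero divisors (not an integral domain)
Commutative: Yes
Integral domain: No
Has unity: Yes

ℤ_28: Commutative=Yes, Unity=Yes


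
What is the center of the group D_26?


Z(G) = {g ∈ G | gx = xg for all x ∈ G}
For even n, Z(D_n) = {e, r^(n/2)}: the 180° rotation r^13 commutes with every reflection and rotation

Z(D_26) = {e, r^13}


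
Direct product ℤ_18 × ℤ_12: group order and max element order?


|ℤ_18 × ℤ_12| = 18 × 12 = 216
Max element order = lcm(18,12) = 36
Cyclic? No (gcd=6)

|ℤ_18×ℤ_12| = 216, max element order = 36


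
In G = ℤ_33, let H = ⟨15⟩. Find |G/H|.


|⟨15⟩| = n / gcd(15, 33) = 33 / 3 = 11
H is normal (ℤ_33 is abelian).
|G/H| = |G| / |H| = 33 / 11 = 3

|G/H| = 3


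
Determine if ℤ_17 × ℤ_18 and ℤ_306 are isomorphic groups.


Comparing ℤ_17 × ℤ_18 and ℤ_306:
gcd(17,18) = 1, so ℤ_17 × ℤ_18 ≅ ℤ_306 (CRT)

Yes, ℤ_17 × ℤ_18 ≅ ℤ_306


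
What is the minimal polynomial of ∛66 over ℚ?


∛66 satisfies x³ - 66 = 0, irreducible over ℚ (no rational root; 66 is not a perfect cube)

Minimal polynomial: x³ - 66


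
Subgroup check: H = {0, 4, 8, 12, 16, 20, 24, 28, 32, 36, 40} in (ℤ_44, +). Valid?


Subgroup test for H = {0, 4, 8, 12, 16, 20, 24, 28, 32, 36, 40} in (ℤ_44, +):
(1) 0 ∈ H? Yes
(2) Closure: for all a,b ∈ H, (a+b) mod 44 ∈ H? Yes
(3) Inverses: for all a ∈ H, -a mod 44 ∈ H? Yes

Yes, H is a subgroup of ℤ_44


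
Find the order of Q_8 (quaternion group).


Q_8 = {±1, ±i, ±j, ±k}
|Q_8| = 8

|Q_8 (quaternion group)| = 8


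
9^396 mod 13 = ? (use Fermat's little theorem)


Fermat's little theorem: if p is prime and gcd(a,p)=1, then a^(p-1) ≡ 1 (mod p)
p = 13 is prime, gcd(9,13) = 1
Reduce exponent: 396 mod 12 = 0
So 9^396 ≡ 9^0 (mod 13)
9^0 = 1

9^396 ≡ 1 (mod 13)


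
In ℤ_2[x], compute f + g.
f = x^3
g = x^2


Add coefficients mod 2:
x^0: 0 + 0 = 0 (mod 2)
x^1: 0 + 0 = 0 (mod 2)
x^2: 0 + 1 = 1 (mod 2)
x^3: 1 + 0 = 1 (mod 2)
Result: x^2 + x^3

f + g = x^2 + x^3


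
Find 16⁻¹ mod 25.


Use the extended Euclidean algorithm to write 1 = 16·s + 25·t; then s mod 25 is the inverse.
Euclidean algorithm:
  16 = 0·25 + 16
  25 = 1·16 + 9
  16 = 1·9 + 7
  9 = 1·7 + 2
  7 = 3·2 + 1
  2 = 2·1 + 0
gcd(16,25) = 1
Back-substitution gives: 16·(11) + 25·(-7) = 1
So 16⁻¹ ≡ 11 ≡ 11 (mod 25)
Check: 16 × 11 = 176 ≡ 1 (mod 25) ✓

16⁻¹ ≡ 11 (mod 25)


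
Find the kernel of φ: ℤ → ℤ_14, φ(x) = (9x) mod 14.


Kernel = preimage of identity
ker(φ) = {x ∈ ℤ : 9x ≡ 0 (mod 14)}. gcd(9,14) = 1, so 9x ≡ 0 (mod 14) ⟺ x ≡ 0 (mod 14/1 = 14). Hence ker(φ) = 14ℤ

ker(φ) = 14ℤ


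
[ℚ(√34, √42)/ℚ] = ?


[ℚ(√34,√42):ℚ] = [ℚ(√34,√42):ℚ(√34)]·[ℚ(√34):ℚ] = 2·2 = 4

[ℚ(√34, √42)/ℚ] = 4


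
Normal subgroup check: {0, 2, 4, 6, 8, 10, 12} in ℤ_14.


H = {0, 2, 4, 6, 8, 10, 12} in ℤ_14
ℤ_14 is abelian; every subgroup of an abelian group is normal

Yes, normal subgroup


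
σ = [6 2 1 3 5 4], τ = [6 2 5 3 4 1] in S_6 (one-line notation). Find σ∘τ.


σ∘τ: apply τ first, then σ
1 →τ 6 →σ 4
2 →τ 2 →σ 2
3 →τ 5 →σ 5
4 →τ 3 →σ 1
5 →τ 4 →σ 3
6 →τ 1 →σ 6

σ∘τ = [4 2 5 1 3 6]


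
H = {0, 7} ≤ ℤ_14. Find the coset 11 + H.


11 + H = {11 + h (mod 14) : h ∈ H}
11+0=11, 11+7=4
11 + H = {4, 11} = 4 + H

11 + H = {4, 11}


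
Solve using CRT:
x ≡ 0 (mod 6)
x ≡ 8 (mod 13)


m₁ = 6, m₂ = 13, gcd = 1, so CRT applies. M = m₁·m₂ = 78
Let M₁ = M/m₁ = 13, M₂ = M/m₂ = 6
Find y₁ ≡ M₁⁻¹ (mod m₁): 13⁻¹ ≡ 1 (mod 6)
Find y₂ ≡ M₂⁻¹ (mod m₂): 6⁻¹ ≡ 11 (mod 13)
x = a₁·M₁·y₁ + a₂·M₂·y₂ = 0·13·1 + 8·6·11 = 528
Reduce mod 78: x ≡ 60
Check: 60 mod 6 = 0 ✓, 60 mod 13 = 8 ✓

x ≡ 60 (mod 78)


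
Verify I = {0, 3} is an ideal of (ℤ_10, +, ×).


Check ideal conditions for I = {0, 3} in ℤ_10:
(1) I is an additive subgroup? No
(2) For r ∈ ℤ_10 and a ∈ I: r·a ∈ I? No  [counterexample: r=2, a=3, r·a mod 10 = 6 ∉ I]

No, I is not an ideal of ℤ_10


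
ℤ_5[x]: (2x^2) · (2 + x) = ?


Expand and collect like terms; reduce coefficients mod 5:
x^0: 0·2 = 0 ≡ 0 (mod 5)
x^1: 0·1 + 0·2 = 0 ≡ 0 (mod 5)
x^2: 0·1 + 2·2 = 4 ≡ 4 (mod 5)
x^3: 2·1 = 2 ≡ 2 (mod 5)
Result: 4x^2 + 2x^3

f · g = 4x^2 + 2x^3


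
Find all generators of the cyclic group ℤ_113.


g generates ℤ_n iff gcd(g,n) = 1
Prime factors of 113: 113
Generators are g ∈ {1,...,112} not divisible by any of these primes.
Generators: {1, 2, 3, 4, 5, 6, 7, 8, 9, 10, 11, 12, 13, 14, 15, 16, 17, 18, 19, 20, 21, 22, 23, 24, 25, 26, 27, 28, 29, 30, 31, 32, 33, 34, 35, 36, 37, 38, 39, 40, 41, 42, 43, 44, 45, 46, 47, 48, 49, 50, 51, 52, 53, 54, 55, 56, 57, 58, 59, 60, 61, 62, 63, 64, 65, 66, 67, 68, 69, 70, 71, 72, 73, 74, 75, 76, 77, 78, 79, 80, 81, 82, 83, 84, 85, 86, 87, 88, 89, 90, 91, 92, 93, 94, 95, 96, 97, 98, 99, 100, 101, 102, 103, 104, 105, 106, 107, 108, 109, 110, 111, 112}
Number of generators = φ(113) = 112

Generators of ℤ_113 = {1, 2, 3, 4, 5, 6, 7, 8, 9, 10, 11, 12, 13, 14, 15, 16, 17, 18, 19, 20, 21, 22, 23, 24, 25, 26, 27, 28, 29, 30, 31, 32, 33, 34, 35, 36, 37, 38, 39, 40, 41, 42, 43, 44, 45, 46, 47, 48, 49, 50, 51, 52, 53, 54, 55, 56, 57, 58, 59, 60, 61, 62, 63, 64, 65, 66, 67, 68, 69, 70, 71, 72, 73, 74, 75, 76, 77, 78, 79, 80, 81, 82, 83, 84, 85, 86, 87, 88, 89, 90, 91, 92, 93, 94, 95, 96, 97, 98, 99, 100, 101, 102, 103, 104, 105, 106, 107, 108, 109, 110, 111, 112}


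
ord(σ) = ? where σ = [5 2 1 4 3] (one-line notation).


Cycle decomposition: (1 5 3)
Cycle lengths: 3
Order = lcm(3) = 3

ord(σ) = 3


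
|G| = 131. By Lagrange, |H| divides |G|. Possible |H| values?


Lagrange's theorem: |H| divides |G|
|G| = 131
Divisors of 131: 1, 131

Possible subgroup orders: {1, 131}


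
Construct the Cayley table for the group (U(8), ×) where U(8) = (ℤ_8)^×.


Elements: {1, 3, 5, 7}
Operation: multiplication mod 8
Entry (a, b) = (a × b) mod 8

Cayley table:
  | 1 | 3 | 5 | 7
1 | 1 | 3 | 5 | 7
3 | 3 | 1 | 7 | 5
5 | 5 | 7 | 1 | 3
7 | 7 | 5 | 3 | 1


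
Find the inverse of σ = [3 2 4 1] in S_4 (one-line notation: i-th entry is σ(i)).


To find σ⁻¹, swap domain and range:
σ(1) = 3 → σ⁻¹(3) = 1
σ(2) = 2 → σ⁻¹(2) = 2
σ(3) = 4 → σ⁻¹(4) = 3
σ(4) = 1 → σ⁻¹(1) = 4

σ⁻¹ = [4 2 1 3]


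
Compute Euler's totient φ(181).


Factor n: 181 = 181
φ(n) = n · ∏(1 - 1/p) over distinct primes p | n
φ(181) = 181 · (1 - 1/181) = 180

φ(181) = 180


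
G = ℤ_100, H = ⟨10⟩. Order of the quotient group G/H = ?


|⟨10⟩| = n / gcd(10, 100) = 100 / 10 = 10
H is normal (ℤ_100 is abelian).
|G/H| = |G| / |H| = 100 / 10 = 10

|G/H| = 10


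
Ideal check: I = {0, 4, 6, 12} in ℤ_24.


Check ideal conditions for I = {0, 4, 6, 12} in ℤ_24:
(1) I is an additive subgroup? No
(2) For r ∈ ℤ_24 and a ∈ I: r·a ∈ I? No  [counterexample: r=2, a=4, r·a mod 24 = 8 ∉ I]

No, I is not an ideal of ℤ_24


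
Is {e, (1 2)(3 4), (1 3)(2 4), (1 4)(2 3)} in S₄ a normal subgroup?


H = {e, (1 2)(3 4), (1 3)(2 4), (1 4)(2 3)} in S₄
This is the Klein four-group V₄; it is normal in S₄ (it is a union of conjugacy classes)

Yes, normal subgroup


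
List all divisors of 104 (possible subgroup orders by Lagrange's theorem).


Lagrange's theorem: |H| divides |G|
|G| = 104
Divisors of 104: 1, 2, 4, 8, 13, 26, 52, 104

Possible subgroup orders: {1, 2, 4, 8, 13, 26, 52, 104}


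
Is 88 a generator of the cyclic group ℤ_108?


g generates ℤ_n iff gcd(g, n) = 1
gcd(88, 108) = 4
Since gcd = 4 ≠ 1, ⟨88⟩ has order 27 < 108, so 88 is not a generator.

No, 88 does not generate ℤ_108


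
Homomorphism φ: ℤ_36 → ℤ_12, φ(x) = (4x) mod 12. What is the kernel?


Kernel = preimage of identity
ker(φ) = {x ∈ ℤ_36 : 4x ≡ 0 (mod 12)}. Since 12 | 36, φ is well-defined. The kernel is the cyclic subgroup ⟨3⟩ of ℤ_36 (order 12), i.e. {0, 3, 6, 9, 12, 15, 18, 21, 24, 27, 30, 33}

ker(φ) = {0, 3, 6, 9, 12, 15, 18, 21, 24, 27, 30, 33}


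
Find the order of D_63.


|D_n| = 2n (n rotations and n reflections)
|D_63| = 2×63 = 126

|D_63| = 126


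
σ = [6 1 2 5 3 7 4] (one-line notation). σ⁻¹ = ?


To find σ⁻¹, swap domain and range:
σ(1) = 6 → σ⁻¹(6) = 1
σ(2) = 1 → σ⁻¹(1) = 2
σ(3) = 2 → σ⁻¹(2) = 3
σ(4) = 5 → σ⁻¹(5) = 4
σ(5) = 3 → σ⁻¹(3) = 5
σ(6) = 7 → σ⁻¹(7) = 6
σ(7) = 4 → σ⁻¹(4) = 7

σ⁻¹ = [2 3 5 7 4 1 6]


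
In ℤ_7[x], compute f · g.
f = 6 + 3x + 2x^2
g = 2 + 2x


Expand and collect like terms; reduce coefficients mod 7:
x^0: 6·2 = 12 ≡ 5 (mod 7)
x^1: 6·2 + 3·2 = 18 ≡ 4 (mod 7)
x^2: 3·2 + 2·2 = 10 ≡ 3 (mod 7)
x^3: 2·2 = 4 ≡ 4 (mod 7)
Result: 5 + 4x + 3x^2 + 4x^3

f · g = 5 + 4x + 3x^2 + 4x^3


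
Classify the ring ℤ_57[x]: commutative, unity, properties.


ℤ_57 has zero divisors (3·19 ≡ 0), and these lift to constant zero divisors in ℤ_57[x]; so not an integral domain
Commutative: Yes
Integral domain: No
Has unity: Yes

ℤ_57[x]: Commutative=Yes, Unity=Yes


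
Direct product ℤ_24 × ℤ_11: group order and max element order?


|ℤ_24 × ℤ_11| = 24 × 11 = 264
Max element order = lcm(24,11) = 264
Cyclic? Yes (gcd=1)

|ℤ_24×ℤ_11| = 264, max element order = 264


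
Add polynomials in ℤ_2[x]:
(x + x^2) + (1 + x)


Add coefficients mod 2:
x^0: 0 + 1 = 1 (mod 2)
x^1: 1 + 1 = 0 (mod 2)
x^2: 1 + 0 = 1 (mod 2)
Result: 1 + x^2

f + g = 1 + x^2


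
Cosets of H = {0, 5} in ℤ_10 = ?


H = {0, 5}, |H| = 2
Number of cosets = |G|/|H| = 10/2 = 5
0 + H = {0, 5}
1 + H = {1, 6}
2 + H = {2, 7}
3 + H = {3, 8}
4 + H = {4, 9}

Cosets: 0+H={0,5}; 1+H={1,6}; 2+H={2,7}; 3+H={3,8}; 4+H={4,9}


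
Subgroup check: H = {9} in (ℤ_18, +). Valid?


Subgroup test for H = {9} in (ℤ_18, +):
(1) 0 ∈ H? No
(2) Closure: for all a,b ∈ H, (a+b) mod 18 ∈ H? No  [counterexample: 9 + 9 = 0 ∉ H]
(3) Inverses: for all a ∈ H, -a mod 18 ∈ H? Yes

No, H is not a subgroup of ℤ_18


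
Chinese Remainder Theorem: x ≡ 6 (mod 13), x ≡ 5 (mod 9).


m₁ = 13, m₂ = 9, gcd = 1, so CRT applies. M = m₁·m₂ = 117
Let M₁ = M/m₁ = 9, M₂ = M/m₂ = 13
Find y₁ ≡ M₁⁻¹ (mod m₁): 9⁻¹ ≡ 3 (mod 13)
Find y₂ ≡ M₂⁻¹ (mod m₂): 13⁻¹ ≡ 7 (mod 9)
x = a₁·M₁·y₁ + a₂·M₂·y₂ = 6·9·3 + 5·13·7 = 617
Reduce mod 117: x ≡ 32
Check: 32 mod 13 = 6 ✓, 32 mod 9 = 5 ✓

x ≡ 32 (mod 117)


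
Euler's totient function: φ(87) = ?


Factor n: 87 = 3 × 29
φ(n) = n · ∏(1 - 1/p) over distinct primes p | n
φ(87) = 87 · (1 - 1/3) · (1 - 1/29) = 56

φ(87) = 56


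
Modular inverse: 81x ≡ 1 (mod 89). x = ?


Use the extended Euclidean algorithm to write 1 = 81·s + 89·t; then s mod 89 is the inverse.
Euclidean algorithm:
  81 = 0·89 + 81
  89 = 1·81 + 8
  81 = 10·8 + 1
  8 = 8·1 + 0
gcd(81,89) = 1
Back-substitution gives: 81·(11) + 89·(-10) = 1
So 81⁻¹ ≡ 11 ≡ 11 (mod 89)
Check: 81 × 11 = 891 ≡ 1 (mod 89) ✓

81⁻¹ ≡ 11 (mod 89)


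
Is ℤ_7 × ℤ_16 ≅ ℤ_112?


Comparing ℤ_7 × ℤ_16 and ℤ_112:
gcd(7,16) = 1, so ℤ_7 × ℤ_16 ≅ ℤ_112 (CRT)

Yes, ℤ_7 × ℤ_16 ≅ ℤ_112


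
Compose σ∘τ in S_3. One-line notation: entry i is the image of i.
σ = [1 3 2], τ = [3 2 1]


σ∘τ: apply τ first, then σ
1 →τ 3 →σ 2
2 →τ 2 →σ 3
3 →τ 1 →σ 1

σ∘τ = [2 3 1]


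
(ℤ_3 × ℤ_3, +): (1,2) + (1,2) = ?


Operation: componentwise addition mod (3, 3)
(1,2) + (1,2) = ((a₁+b₁) mod 3, (a₂+b₂) mod 3) with a = (1,2), b = (1,2)

(1,2) + (1,2) = (2,1)


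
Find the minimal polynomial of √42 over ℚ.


√42 satisfies x² - 42 = 0, irreducible over ℚ since 42 is squarefree

Minimal polynomial: x² - 42


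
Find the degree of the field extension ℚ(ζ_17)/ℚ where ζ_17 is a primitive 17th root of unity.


[ℚ(ζ_n):ℚ] = deg Φ_n(x) = φ(n). Here φ(17) = 16

[ℚ(ζ_17)/ℚ where ζ_17 is a primitive 17th root of unity] = 16


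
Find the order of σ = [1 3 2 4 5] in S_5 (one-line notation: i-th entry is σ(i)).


Cycle decomposition: (2 3)
Cycle lengths: 2
Order = lcm(2) = 2

ord(σ) = 2


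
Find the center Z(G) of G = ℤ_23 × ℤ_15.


Z(G) = {g ∈ G | gx = xg for all x ∈ G}
Direct product of abelian groups is abelian, so Z(G) = G

Z(ℤ_23 × ℤ_15) = ℤ_23 × ℤ_15


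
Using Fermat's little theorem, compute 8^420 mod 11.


Fermat's little theorem: if p is prime and gcd(a,p)=1, then a^(p-1) ≡ 1 (mod p)
p = 11 is prime, gcd(8,11) = 1
Reduce exponent: 420 mod 10 = 0
So 8^420 ≡ 8^0 (mod 11)
8^0 = 1

8^420 ≡ 1 (mod 11)


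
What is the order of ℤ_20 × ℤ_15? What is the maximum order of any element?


|ℤ_20 × ℤ_15| = 20 × 15 = 300
Max element order = lcm(20,15) = 60
Cyclic? No (gcd=5)

|ℤ_20×ℤ_15| = 300, max element order = 60


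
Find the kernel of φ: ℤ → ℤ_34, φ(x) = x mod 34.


Kernel = preimage of identity
ker(φ) = {x ∈ ℤ : x ≡ 0 (mod 34)} = 34ℤ = {0, ±34, ±68, ...}

ker(φ) = 34ℤ


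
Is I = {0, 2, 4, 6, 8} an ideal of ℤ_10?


Check ideal conditions for I = {0, 2, 4, 6, 8} in ℤ_10:
(1) I is an additive subgroup? Yes
(2) For r ∈ ℤ_10 and a ∈ I: r·a ∈ I? Yes

Yes, I is an ideal of ℤ_10


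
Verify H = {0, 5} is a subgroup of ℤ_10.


Subgroup test for H = {0, 5} in (ℤ_10, +):
(1) 0 ∈ H? Yes
(2) Closure: for all a,b ∈ H, (a+b) mod 10 ∈ H? Yes
(3) Inverses: for all a ∈ H, -a mod 10 ∈ H? Yes

Yes, H is a subgroup of ℤ_10


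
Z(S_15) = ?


Z(G) = {g ∈ G | gx = xg for all x ∈ G}
S_n is non-abelian for n ≥ 3; Z(S_15) is trivial

Z(S_15) = {e}
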